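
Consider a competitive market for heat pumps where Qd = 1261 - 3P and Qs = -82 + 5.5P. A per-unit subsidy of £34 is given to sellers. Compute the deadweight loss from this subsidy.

Pre-subsidy: 1261 - 3P = -82 + 5.5P gives P* = 158, Q* = 787.
With the subsidy, sellers receive Ps = Pb + 34 for each unit, where Pb is the price buyers pay.
Supply in terms of Pb becomes Qs = -82 + 5.5(Pb + 34) = 105 + 5.5Pb. Setting this equal to demand: 1261 - 3Pb = 105 + 5.5Pb, so Pb = 136.
Sellers receive Ps = 136 + 34 = 170; Q' = 1261 − 3·136 = 853.
The subsidy expands output by 853 − 787 = 66 past the efficient level; on those units the gap between marginal cost and willingness to pay runs from 0 up to 34.
DWL = ½ × 34 × 66 = 1122.

Deadweight loss = £1122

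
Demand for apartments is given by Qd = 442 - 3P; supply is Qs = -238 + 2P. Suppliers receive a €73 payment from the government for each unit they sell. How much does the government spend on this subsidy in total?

Pre-subsidy: 442 - 3P = -238 + 2P gives P* = 136, Q* = 34.
With the subsidy, sellers receive Ps = Pb + 73 for each unit, where Pb is the price buyers pay.
Supply in terms of Pb becomes Qs = -238 + 2(Pb + 73) = -92 + 2Pb. Setting this equal to demand: 442 - 3Pb = -92 + 2Pb, so Pb = 106.8.
Sellers receive Ps = 106.8 + 73 = 179.8; Q' = 442 − 3·106.8 = 121.6.
Government outlay = subsidy × quantity = 73 × 121.6 = 8876.8.

Government cost = €8876.8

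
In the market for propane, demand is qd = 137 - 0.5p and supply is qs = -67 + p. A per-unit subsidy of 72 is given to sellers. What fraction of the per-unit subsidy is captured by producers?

Producer share = 1/3

Pre-subsidy: 137 - 0.5p = -67 + p gives p* = 136, q* = 69.
With the subsidy, sellers receive ps = pb + 72 for each unit, where pb is the price buyers pay.
Supply in terms of pb becomes qs = -67 + 1(pb + 72) = 5 + pb. Setting this equal to demand: 137 - 0.5pb = 5 + pb, so pb = 88.
Sellers receive ps = 88 + 72 = 160; q' = 137 − 0.5·88 = 93.
Buyers' price falls by p* − pb = 136 − 88 = 48; sellers' price rises by ps − p* = 160 − 136 = 24.
So producers capture 24/72 = 1/3 of each unit of subsidy.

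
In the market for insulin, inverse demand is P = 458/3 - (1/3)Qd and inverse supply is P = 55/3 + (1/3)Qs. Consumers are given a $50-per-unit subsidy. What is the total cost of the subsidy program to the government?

Government cost = $13825

Pre-subsidy: 458/3 - (1/3)Q = 55/3 + (1/3)Q gives Q* = 201.5 and P* = 85.5.
With the rebate, buyers effectively pay Pb = Ps − 50, where Ps is the price sellers receive.
On the curves, Pb = 458/3 - (1/3)Q and Ps = 55/3 + (1/3)Q; the wedge Ps − Pb = 50 gives 55/3 + (1/3)Q − (458/3 - (1/3)Q) = 50, so Q' = 276.5.
Then Pb = 458/3 − (1/3)·276.5 = 60.5 and Ps = 55/3 + (1/3)·276.5 = 110.5.
Government outlay = subsidy × quantity = 50 × 276.5 = 13825.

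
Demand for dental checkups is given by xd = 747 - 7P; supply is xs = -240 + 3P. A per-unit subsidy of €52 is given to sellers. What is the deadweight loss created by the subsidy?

Deadweight loss = €2839.2

Pre-subsidy: 747 - 7P = -240 + 3P gives P* = 98.7, x* = 56.1.
With the subsidy, sellers receive Ps = Pb + 52 for each unit, where Pb is the price buyers pay.
Supply in terms of Pb becomes xs = -240 + 3(Pb + 52) = -84 + 3Pb. Setting this equal to demand: 747 - 7Pb = -84 + 3Pb, so Pb = 83.1.
Sellers receive Ps = 83.1 + 52 = 135.1; x' = 747 − 7·83.1 = 165.3.
The subsidy expands output by 165.3 − 56.1 = 109.2 past the efficient level; on those units the gap between marginal cost and willingness to pay runs from 0 up to 52.
DWL = ½ × 52 × 109.2 = 2839.2.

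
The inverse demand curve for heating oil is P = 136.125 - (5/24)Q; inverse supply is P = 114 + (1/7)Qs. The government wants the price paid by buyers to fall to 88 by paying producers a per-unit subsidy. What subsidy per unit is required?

At a buyer price of 88, quantity demanded is 653.4 − 4.8·88 = 231.
Sellers supply 231 only when they receive Ps = 114 + (1/7)·231 = 147.
s = Ps − Pb = 147 − 88 = 59.

Required subsidy s = 59 per unit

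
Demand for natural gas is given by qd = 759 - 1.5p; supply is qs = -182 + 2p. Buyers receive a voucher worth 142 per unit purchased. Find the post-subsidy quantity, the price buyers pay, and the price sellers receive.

q' = 3342/7; buyers pay 1314/7; sellers receive 2308/7

Pre-subsidy: 759 - 1.5p = -182 + 2p gives p* = 1882/7, q* = 2490/7.
With the rebate, buyers effectively pay pb = ps − 142, where ps is the price sellers receive.
Demand in terms of ps becomes qd = 759 − 1.5(ps − 142) = 972 - 1.5ps. Setting this equal to supply: 972 - 1.5ps = -182 + 2ps, so ps = 2308/7.
Buyers pay pb = 2308/7 − 142 = 1314/7; q' = -182 + 2·(2308/7) = 3342/7.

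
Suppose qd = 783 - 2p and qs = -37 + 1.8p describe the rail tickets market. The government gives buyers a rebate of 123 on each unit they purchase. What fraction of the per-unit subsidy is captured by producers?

Pre-subsidy: 783 - 2p = -37 + 1.8p gives p* = 4100/19, q* = 6677/19.
With the rebate, buyers effectively pay pb = ps − 123, where ps is the price sellers receive.
Demand in terms of ps becomes qd = 783 − 2(ps − 123) = 1029 - 2ps. Setting this equal to supply: 1029 - 2ps = -37 + 1.8ps, so ps = 5330/19.
Buyers pay pb = 5330/19 − 123 = 2993/19; q' = -37 + 1.8·(5330/19) = 8891/19.
Buyers' price falls by p* − pb = 4100/19 − 2993/19 = 1107/19; sellers' price rises by ps − p* = 5330/19 − 4100/19 = 1230/19.
So producers capture (1230/19)/123 = 10/19 of each unit of subsidy.

Producer share = 10/19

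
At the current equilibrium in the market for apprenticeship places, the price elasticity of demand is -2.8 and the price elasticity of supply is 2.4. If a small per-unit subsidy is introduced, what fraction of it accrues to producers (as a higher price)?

Producer share = 7/13

For a small subsidy around the equilibrium, the benefit split depends on the relative slopes, which at a point are proportional to the elasticities.
Buyer share = εs/(εs + |εd|) = 2.4/(2.4 + 2.8) = 6/13; seller share = |εd|/(εs + |εd|) = 7/13.
So producers capture 7/13 of the subsidy.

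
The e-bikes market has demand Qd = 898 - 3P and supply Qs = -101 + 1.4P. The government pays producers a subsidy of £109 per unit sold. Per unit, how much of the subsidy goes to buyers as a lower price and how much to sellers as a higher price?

Buyers gain 763/22 per unit; sellers gain 1635/22 per unit

Pre-subsidy: 898 - 3P = -101 + 1.4P gives P* = 4995/22, Q* = 4771/22.
With the subsidy, sellers receive Ps = Pb + 109 for each unit, where Pb is the price buyers pay.
Supply in terms of Pb becomes Qs = -101 + 1.4(Pb + 109) = 51.6 + 1.4Pb. Setting this equal to demand: 898 - 3Pb = 51.6 + 1.4Pb, so Pb = 2116/11.
Sellers receive Ps = 2116/11 + 109 = 3315/11; Q' = 898 − 3·(2116/11) = 3530/11.
Buyers' price falls by P* − Pb = 4995/22 − 2116/11 = 763/22; sellers' price rises by Ps − P* = 3315/11 − 4995/22 = 1635/22.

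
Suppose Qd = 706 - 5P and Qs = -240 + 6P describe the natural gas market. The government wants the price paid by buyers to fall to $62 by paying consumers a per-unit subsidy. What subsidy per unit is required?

Required subsidy s = $44 per unit

At a buyer price of 62, quantity demanded is 706 − 5·62 = 396.
Sellers supply 396 only when they receive Ps with -240 + 6·Ps = 396, i.e. Ps = 106.
s = Ps − Pb = 106 − 62 = 44.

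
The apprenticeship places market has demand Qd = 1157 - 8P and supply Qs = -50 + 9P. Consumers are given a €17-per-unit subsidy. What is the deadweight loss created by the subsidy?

Deadweight loss = €612

Pre-subsidy: 1157 - 8P = -50 + 9P gives P* = 71, Q* = 589.
With the rebate, buyers effectively pay Pb = Ps − 17, where Ps is the price sellers receive.
Demand in terms of Ps becomes Qd = 1157 − 8(Ps − 17) = 1293 - 8Ps. Setting this equal to supply: 1293 - 8Ps = -50 + 9Ps, so Ps = 79.
Buyers pay Pb = 79 − 17 = 62; Q' = -50 + 9·79 = 661.
The subsidy expands output by 661 − 589 = 72 past the efficient level; on those units the gap between marginal cost and willingness to pay runs from 0 up to 17.
DWL = ½ × 17 × 72 = 612.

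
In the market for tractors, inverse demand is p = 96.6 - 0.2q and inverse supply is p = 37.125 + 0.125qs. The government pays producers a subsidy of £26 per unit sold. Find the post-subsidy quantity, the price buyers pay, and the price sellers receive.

Pre-subsidy: 96.6 - 0.2q = 37.125 + 0.125q gives q* = 183 and p* = 60.
With the subsidy, sellers receive ps = pb + 26 for each unit, where pb is the price buyers pay.
On the curves, pb = 96.6 - 0.2q and ps = 37.125 + 0.125q; the wedge ps − pb = 26 gives 37.125 + 0.125q − (96.6 - 0.2q) = 26, so q' = 263.
Then pb = 96.6 − 0.2·263 = 44 and ps = 37.125 + 0.125·263 = 70.

q' = 263; buyers pay £44; sellers receive £70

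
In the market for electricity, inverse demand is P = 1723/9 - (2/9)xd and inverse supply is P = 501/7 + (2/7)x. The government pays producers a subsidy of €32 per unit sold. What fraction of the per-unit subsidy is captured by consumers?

Consumer share = 0.4375

Pre-subsidy: 1723/9 - (2/9)x = 501/7 + (2/7)x gives x* = 236 and P* = 139.
With the subsidy, sellers receive Ps = Pb + 32 for each unit, where Pb is the price buyers pay.
On the curves, Pb = 1723/9 - (2/9)x and Ps = 501/7 + (2/7)x; the wedge Ps − Pb = 32 gives 501/7 + (2/7)x − (1723/9 - (2/9)x) = 32, so x' = 299.
Then Pb = 1723/9 − (2/9)·299 = 125 and Ps = 501/7 + (2/7)·299 = 157.
Buyers' price falls by P* − Pb = 139 − 125 = 14; sellers' price rises by Ps − P* = 157 − 139 = 18.
So consumers capture 14/32 = 0.4375 of each unit of subsidy.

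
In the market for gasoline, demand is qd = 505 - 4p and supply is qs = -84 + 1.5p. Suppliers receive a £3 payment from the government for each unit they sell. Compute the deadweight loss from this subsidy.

Pre-subsidy: 505 - 4p = -84 + 1.5p gives p* = 1178/11, q* = 843/11.
With the subsidy, sellers receive ps = pb + 3 for each unit, where pb is the price buyers pay.
Supply in terms of pb becomes qs = -84 + 1.5(pb + 3) = -79.5 + 1.5pb. Setting this equal to demand: 505 - 4pb = -79.5 + 1.5pb, so pb = 1169/11.
Sellers receive ps = 1169/11 + 3 = 1202/11; q' = 505 − 4·(1169/11) = 879/11.
The subsidy expands output by 879/11 − 843/11 = 36/11 past the efficient level; on those units the gap between marginal cost and willingness to pay runs from 0 up to 3.
DWL = ½ × 3 × 36/11 = 54/11.

Deadweight loss = 54/11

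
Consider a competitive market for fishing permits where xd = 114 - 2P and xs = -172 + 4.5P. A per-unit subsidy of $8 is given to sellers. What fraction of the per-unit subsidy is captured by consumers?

Consumer share = 9/13

Pre-subsidy: 114 - 2P = -172 + 4.5P gives P* = 44, x* = 26.
With the subsidy, sellers receive Ps = Pb + 8 for each unit, where Pb is the price buyers pay.
Supply in terms of Pb becomes xs = -172 + 4.5(Pb + 8) = -136 + 4.5Pb. Setting this equal to demand: 114 - 2Pb = -136 + 4.5Pb, so Pb = 500/13.
Sellers receive Ps = 500/13 + 8 = 604/13; x' = 114 − 2·(500/13) = 482/13.
Buyers' price falls by P* − Pb = 44 − 500/13 = 72/13; sellers' price rises by Ps − P* = 604/13 − 44 = 32/13.
So consumers capture (72/13)/8 = 9/13 of each unit of subsidy.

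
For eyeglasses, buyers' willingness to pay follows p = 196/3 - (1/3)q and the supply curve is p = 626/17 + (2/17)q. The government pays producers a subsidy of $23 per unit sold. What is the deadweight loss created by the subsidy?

Deadweight loss = $586.5

Pre-subsidy: 196/3 - (1/3)q = 626/17 + (2/17)q gives q* = 1454/23 and p* = 1018/23.
With the subsidy, sellers receive ps = pb + 23 for each unit, where pb is the price buyers pay.
On the curves, pb = 196/3 - (1/3)q and ps = 626/17 + (2/17)q; the wedge ps − pb = 23 gives 626/17 + (2/17)q − (196/3 - (1/3)q) = 23, so q' = 2627/23.
Then pb = 196/3 − (1/3)·(2627/23) = 627/23 and ps = 626/17 + (2/17)·(2627/23) = 1156/23.
The subsidy expands output by 2627/23 − 1454/23 = 51 past the efficient level; on those units the gap between marginal cost and willingness to pay runs from 0 up to 23.
DWL = ½ × 23 × 51 = 586.5.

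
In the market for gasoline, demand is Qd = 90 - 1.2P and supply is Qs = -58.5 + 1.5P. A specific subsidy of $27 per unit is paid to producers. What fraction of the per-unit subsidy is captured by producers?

Pre-subsidy: 90 - 1.2P = -58.5 + 1.5P gives P* = 55, Q* = 24.
With the subsidy, sellers receive Ps = Pb + 27 for each unit, where Pb is the price buyers pay.
Supply in terms of Pb becomes Qs = -58.5 + 1.5(Pb + 27) = -18 + 1.5Pb. Setting this equal to demand: 90 - 1.2Pb = -18 + 1.5Pb, so Pb = 40.
Sellers receive Ps = 40 + 27 = 67; Q' = 90 − 1.2·40 = 42.
Buyers' price falls by P* − Pb = 55 − 40 = 15; sellers' price rises by Ps − P* = 67 − 55 = 12.
So producers capture 12/27 = 4/9 of each unit of subsidy.

Producer share = 4/9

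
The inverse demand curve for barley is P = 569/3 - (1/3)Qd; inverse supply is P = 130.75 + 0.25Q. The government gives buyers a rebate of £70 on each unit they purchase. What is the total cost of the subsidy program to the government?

Government cost = £15470

Pre-subsidy: 569/3 - (1/3)Q = 130.75 + 0.25Q gives Q* = 101 and P* = 156.
With the rebate, buyers effectively pay Pb = Ps − 70, where Ps is the price sellers receive.
On the curves, Pb = 569/3 - (1/3)Q and Ps = 130.75 + 0.25Q; the wedge Ps − Pb = 70 gives 130.75 + 0.25Q − (569/3 - (1/3)Q) = 70, so Q' = 221.
Then Pb = 569/3 − (1/3)·221 = 116 and Ps = 130.75 + 0.25·221 = 186.
Government outlay = subsidy × quantity = 70 × 221 = 15470.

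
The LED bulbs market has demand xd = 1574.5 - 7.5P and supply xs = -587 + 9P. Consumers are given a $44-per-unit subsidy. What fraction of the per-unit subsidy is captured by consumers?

Consumer share = 6/11

Pre-subsidy: 1574.5 - 7.5P = -587 + 9P gives P* = 131, x* = 592.
With the rebate, buyers effectively pay Pb = Ps − 44, where Ps is the price sellers receive.
Demand in terms of Ps becomes xd = 1574.5 − 7.5(Ps − 44) = 1904.5 - 7.5Ps. Setting this equal to supply: 1904.5 - 7.5Ps = -587 + 9Ps, so Ps = 151.
Buyers pay Pb = 151 − 44 = 107; x' = -587 + 9·151 = 772.
Buyers' price falls by P* − Pb = 131 − 107 = 24; sellers' price rises by Ps − P* = 151 − 131 = 20.
So consumers capture 24/44 = 6/11 of each unit of subsidy.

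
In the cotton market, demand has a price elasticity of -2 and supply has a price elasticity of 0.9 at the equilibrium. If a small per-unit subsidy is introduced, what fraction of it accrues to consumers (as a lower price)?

Consumer share = 9/29

For a small subsidy around the equilibrium, the benefit split depends on the relative slopes, which at a point are proportional to the elasticities.
Buyer share = εs/(εs + |εd|) = 0.9/(0.9 + 2) = 9/29; seller share = |εd|/(εs + |εd|) = 20/29.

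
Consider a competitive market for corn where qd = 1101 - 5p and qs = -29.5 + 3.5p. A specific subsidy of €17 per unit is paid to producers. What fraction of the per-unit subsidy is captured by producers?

Producer share = 10/17

Pre-subsidy: 1101 - 5p = -29.5 + 3.5p gives p* = 133, q* = 436.
With the subsidy, sellers receive ps = pb + 17 for each unit, where pb is the price buyers pay.
Supply in terms of pb becomes qs = -29.5 + 3.5(pb + 17) = 30 + 3.5pb. Setting this equal to demand: 1101 - 5pb = 30 + 3.5pb, so pb = 126.
Sellers receive ps = 126 + 17 = 143; q' = 1101 − 5·126 = 471.
Buyers' price falls by p* − pb = 133 − 126 = 7; sellers' price rises by ps − p* = 143 − 133 = 10.
So producers capture 10/17 = 10/17 of each unit of subsidy.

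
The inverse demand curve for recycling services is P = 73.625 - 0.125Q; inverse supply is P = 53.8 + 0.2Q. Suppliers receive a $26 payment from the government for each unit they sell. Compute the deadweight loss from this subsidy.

Deadweight loss = $1040

Pre-subsidy: 73.625 - 0.125Q = 53.8 + 0.2Q gives Q* = 61 and P* = 66.
With the subsidy, sellers receive Ps = Pb + 26 for each unit, where Pb is the price buyers pay.
On the curves, Pb = 73.625 - 0.125Q and Ps = 53.8 + 0.2Q; the wedge Ps − Pb = 26 gives 53.8 + 0.2Q − (73.625 - 0.125Q) = 26, so Q' = 141.
Then Pb = 73.625 − 0.125·141 = 56 and Ps = 53.8 + 0.2·141 = 82.
The subsidy expands output by 141 − 61 = 80 past the efficient level; on those units the gap between marginal cost and willingness to pay runs from 0 up to 26.
DWL = ½ × 26 × 80 = 1040.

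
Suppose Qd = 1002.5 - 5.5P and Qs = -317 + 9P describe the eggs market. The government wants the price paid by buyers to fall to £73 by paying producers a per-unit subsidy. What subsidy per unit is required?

Required subsidy s = £29 per unit

At a buyer price of 73, quantity demanded is 1002.5 − 5.5·73 = 601.
Sellers supply 601 only when they receive Ps with -317 + 9·Ps = 601, i.e. Ps = 102.
s = Ps − Pb = 102 − 73 = 29.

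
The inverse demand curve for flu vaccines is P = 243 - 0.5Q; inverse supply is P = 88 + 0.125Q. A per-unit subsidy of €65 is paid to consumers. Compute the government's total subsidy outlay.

Pre-subsidy: 243 - 0.5Q = 88 + 0.125Q gives Q* = 248 and P* = 119.
With the rebate, buyers effectively pay Pb = Ps − 65, where Ps is the price sellers receive.
On the curves, Pb = 243 - 0.5Q and Ps = 88 + 0.125Q; the wedge Ps − Pb = 65 gives 88 + 0.125Q − (243 - 0.5Q) = 65, so Q' = 352.
Then Pb = 243 − 0.5·352 = 67 and Ps = 88 + 0.125·352 = 132.
Government outlay = subsidy × quantity = 65 × 352 = 22880.

Government cost = €22880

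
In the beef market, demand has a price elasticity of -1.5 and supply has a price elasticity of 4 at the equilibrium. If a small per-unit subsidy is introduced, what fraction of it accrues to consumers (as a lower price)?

For a small subsidy around the equilibrium, the benefit split depends on the relative slopes, which at a point are proportional to the elasticities.
Buyer share = εs/(εs + |εd|) = 4/(4 + 1.5) = 8/11; seller share = |εd|/(εs + |εd|) = 3/11.

Consumer share = 8/11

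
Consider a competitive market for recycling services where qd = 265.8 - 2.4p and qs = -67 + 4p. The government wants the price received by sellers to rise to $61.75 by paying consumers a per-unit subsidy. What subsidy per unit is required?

Required subsidy s = $26 per unit

At a seller price of 61.75, quantity supplied is -67 + 4·61.75 = 180.
Buyers absorb 180 only when they pay pb with 265.8 − 2.4·pb = 180, i.e. pb = 35.75.
s = ps − pb = 61.75 − 35.75 = 26.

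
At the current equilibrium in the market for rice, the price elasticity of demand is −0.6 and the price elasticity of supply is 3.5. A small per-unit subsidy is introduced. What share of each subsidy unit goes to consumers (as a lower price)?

Consumer share = 35/41

For a small subsidy around the equilibrium, the benefit split depends on the relative slopes, which at a point are proportional to the elasticities.
Buyer share = εs/(εs + |εd|) = 3.5/(3.5 + 0.6) = 35/41; seller share = |εd|/(εs + |εd|) = 6/41.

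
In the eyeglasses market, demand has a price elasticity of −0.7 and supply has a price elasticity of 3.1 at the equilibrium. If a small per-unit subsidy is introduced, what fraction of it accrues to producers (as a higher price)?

For a small subsidy around the equilibrium, the benefit split depends on the relative slopes, which at a point are proportional to the elasticities.
Buyer share = εs/(εs + |εd|) = 3.1/(3.1 + 0.7) = 31/38; seller share = |εd|/(εs + |εd|) = 7/38.
So producers capture 7/38 of the subsidy.

Producer share = 7/38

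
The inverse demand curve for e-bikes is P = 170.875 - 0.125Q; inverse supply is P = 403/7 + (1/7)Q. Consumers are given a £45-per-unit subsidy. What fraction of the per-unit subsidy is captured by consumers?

Consumer share = 7/15

Pre-subsidy: 170.875 - 0.125Q = 403/7 + (1/7)Q gives Q* = 423 and P* = 118.
With the rebate, buyers effectively pay Pb = Ps − 45, where Ps is the price sellers receive.
On the curves, Pb = 170.875 - 0.125Q and Ps = 403/7 + (1/7)Q; the wedge Ps − Pb = 45 gives 403/7 + (1/7)Q − (170.875 - 0.125Q) = 45, so Q' = 591.
Then Pb = 170.875 − 0.125·591 = 97 and Ps = 403/7 + (1/7)·591 = 142.
Buyers' price falls by P* − Pb = 118 − 97 = 21; sellers' price rises by Ps − P* = 142 − 118 = 24.
So consumers capture 21/45 = 7/15 of each unit of subsidy.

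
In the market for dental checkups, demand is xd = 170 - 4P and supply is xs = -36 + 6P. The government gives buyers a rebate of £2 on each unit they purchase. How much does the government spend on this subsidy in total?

Pre-subsidy: 170 - 4P = -36 + 6P gives P* = 20.6, x* = 87.6.
With the rebate, buyers effectively pay Pb = Ps − 2, where Ps is the price sellers receive.
Demand in terms of Ps becomes xd = 170 − 4(Ps − 2) = 178 - 4Ps. Setting this equal to supply: 178 - 4Ps = -36 + 6Ps, so Ps = 21.4.
Buyers pay Pb = 21.4 − 2 = 19.4; x' = -36 + 6·21.4 = 92.4.
Government outlay = subsidy × quantity = 2 × 92.4 = 184.8.

Government cost = £184.8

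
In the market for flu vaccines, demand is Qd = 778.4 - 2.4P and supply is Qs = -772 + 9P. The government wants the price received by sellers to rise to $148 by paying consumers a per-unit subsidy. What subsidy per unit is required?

Required subsidy s = $57 per unit

At a seller price of 148, quantity supplied is -772 + 9·148 = 560.
Buyers absorb 560 only when they pay Pb with 778.4 − 2.4·Pb = 560, i.e. Pb = 91.
s = Ps − Pb = 148 − 91 = 57.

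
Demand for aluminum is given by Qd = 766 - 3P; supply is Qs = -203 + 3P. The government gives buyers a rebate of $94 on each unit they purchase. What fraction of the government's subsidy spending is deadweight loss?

Pre-subsidy: 766 - 3P = -203 + 3P gives P* = 161.5, Q* = 281.5.
With the rebate, buyers effectively pay Pb = Ps − 94, where Ps is the price sellers receive.
Demand in terms of Ps becomes Qd = 766 − 3(Ps − 94) = 1048 - 3Ps. Setting this equal to supply: 1048 - 3Ps = -203 + 3Ps, so Ps = 208.5.
Buyers pay Pb = 208.5 − 94 = 114.5; Q' = -203 + 3·208.5 = 422.5.
ΔCS = ½(281.5 + 422.5)(161.5 − 114.5) = 16544; ΔPS = ½(281.5 + 422.5)(208.5 − 161.5) = 16544.
Government spending = 94 × 422.5 = 39715.
DWL = ½ × 94 × (422.5 − 281.5) = 6627; fraction = 6627 / 39715 = 141/845.

DWL / government spending = 141/845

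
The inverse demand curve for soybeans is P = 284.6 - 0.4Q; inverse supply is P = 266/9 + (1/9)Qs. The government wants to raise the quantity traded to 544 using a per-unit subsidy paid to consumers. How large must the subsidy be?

Required subsidy s = 23 per unit

At Q = 544, from the demand curve buyers pay Pb = 284.6 − 0.4·544 = 67; from the supply curve sellers need Ps = 266/9 + (1/9)·544 = 90.
The subsidy must fill the gap: s = Ps − Pb = 90 − 67 = 23.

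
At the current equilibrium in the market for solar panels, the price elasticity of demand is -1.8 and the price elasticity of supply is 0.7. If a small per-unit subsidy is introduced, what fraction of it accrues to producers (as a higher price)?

For a small subsidy around the equilibrium, the benefit split depends on the relative slopes, which at a point are proportional to the elasticities.
Buyer share = εs/(εs + |εd|) = 0.7/(0.7 + 1.8) = 0.28; seller share = |εd|/(εs + |εd|) = 0.72.
So producers capture 0.72 of the subsidy.

Producer share = 0.72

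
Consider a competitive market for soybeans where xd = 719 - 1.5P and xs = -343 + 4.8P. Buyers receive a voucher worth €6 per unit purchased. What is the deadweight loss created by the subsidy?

Deadweight loss = 144/7

Pre-subsidy: 719 - 1.5P = -343 + 4.8P gives P* = 1180/7, x* = 3263/7.
With the rebate, buyers effectively pay Pb = Ps − 6, where Ps is the price sellers receive.
Demand in terms of Ps becomes xd = 719 − 1.5(Ps − 6) = 728 - 1.5Ps. Setting this equal to supply: 728 - 1.5Ps = -343 + 4.8Ps, so Ps = 170.
Buyers pay Pb = 170 − 6 = 164; x' = -343 + 4.8·170 = 473.
The subsidy expands output by 473 − 3263/7 = 48/7 past the efficient level; on those units the gap between marginal cost and willingness to pay runs from 0 up to 6.
DWL = ½ × 6 × 48/7 = 144/7.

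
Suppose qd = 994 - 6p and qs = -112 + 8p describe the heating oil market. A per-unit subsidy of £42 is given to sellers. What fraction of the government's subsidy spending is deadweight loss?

Pre-subsidy: 994 - 6p = -112 + 8p gives p* = 79, q* = 520.
With the subsidy, sellers receive ps = pb + 42 for each unit, where pb is the price buyers pay.
Supply in terms of pb becomes qs = -112 + 8(pb + 42) = 224 + 8pb. Setting this equal to demand: 994 - 6pb = 224 + 8pb, so pb = 55.
Sellers receive ps = 55 + 42 = 97; q' = 994 − 6·55 = 664.
ΔCS = ½(520 + 664)(79 − 55) = 14208; ΔPS = ½(520 + 664)(97 − 79) = 10656.
Government spending = 42 × 664 = 27888.
DWL = ½ × 42 × (664 − 520) = 3024; fraction = 3024 / 27888 = 9/83.

DWL / government spending = 9/83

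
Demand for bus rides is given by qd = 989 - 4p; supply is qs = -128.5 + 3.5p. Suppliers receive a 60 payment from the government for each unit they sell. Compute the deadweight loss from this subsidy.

Deadweight loss = 3360

Pre-subsidy: 989 - 4p = -128.5 + 3.5p gives p* = 149, q* = 393.
With the subsidy, sellers receive ps = pb + 60 for each unit, where pb is the price buyers pay.
Supply in terms of pb becomes qs = -128.5 + 3.5(pb + 60) = 81.5 + 3.5pb. Setting this equal to demand: 989 - 4pb = 81.5 + 3.5pb, so pb = 121.
Sellers receive ps = 121 + 60 = 181; q' = 989 − 4·121 = 505.
The subsidy expands output by 505 − 393 = 112 past the efficient level; on those units the gap between marginal cost and willingness to pay runs from 0 up to 60.
DWL = ½ × 60 × 112 = 3360.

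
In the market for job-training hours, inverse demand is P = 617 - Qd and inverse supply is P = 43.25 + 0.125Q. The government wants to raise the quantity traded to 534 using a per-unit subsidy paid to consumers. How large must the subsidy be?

At Q = 534, from the demand curve buyers pay Pb = 617 − 1·534 = 83; from the supply curve sellers need Ps = 43.25 + 0.125·534 = 110.
The subsidy must fill the gap: s = Ps − Pb = 110 − 83 = 27.

Required subsidy s = 27 per unit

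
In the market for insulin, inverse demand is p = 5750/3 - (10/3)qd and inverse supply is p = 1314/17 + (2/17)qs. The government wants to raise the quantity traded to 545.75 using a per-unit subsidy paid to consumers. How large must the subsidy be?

At q = 545.75, from the demand curve buyers pay pb = 5750/3 − (10/3)·545.75 = 97.5; from the supply curve sellers need ps = 1314/17 + (2/17)·545.75 = 141.5.
The subsidy must fill the gap: s = ps − pb = 141.5 − 97.5 = 44.

Required subsidy s = 44 per unit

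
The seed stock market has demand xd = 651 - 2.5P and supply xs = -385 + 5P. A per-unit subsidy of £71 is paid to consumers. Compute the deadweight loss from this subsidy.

Deadweight loss = 25205/6

Pre-subsidy: 651 - 2.5P = -385 + 5P gives P* = 2072/15, x* = 917/3.
With the rebate, buyers effectively pay Pb = Ps − 71, where Ps is the price sellers receive.
Demand in terms of Ps becomes xd = 651 − 2.5(Ps − 71) = 828.5 - 2.5Ps. Setting this equal to supply: 828.5 - 2.5Ps = -385 + 5Ps, so Ps = 161.8.
Buyers pay Pb = 161.8 − 71 = 90.8; x' = -385 + 5·161.8 = 424.
The subsidy expands output by 424 − 917/3 = 355/3 past the efficient level; on those units the gap between marginal cost and willingness to pay runs from 0 up to 71.
DWL = ½ × 71 × 355/3 = 25205/6.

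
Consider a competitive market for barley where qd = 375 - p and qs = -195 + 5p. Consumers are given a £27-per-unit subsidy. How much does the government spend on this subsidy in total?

Government cost = £8167.5

Pre-subsidy: 375 - p = -195 + 5p gives p* = 95, q* = 280.
With the rebate, buyers effectively pay pb = ps − 27, where ps is the price sellers receive.
Demand in terms of ps becomes qd = 375 − 1(ps − 27) = 402 - ps. Setting this equal to supply: 402 - ps = -195 + 5ps, so ps = 99.5.
Buyers pay pb = 99.5 − 27 = 72.5; q' = -195 + 5·99.5 = 302.5.
Government outlay = subsidy × quantity = 27 × 302.5 = 8167.5.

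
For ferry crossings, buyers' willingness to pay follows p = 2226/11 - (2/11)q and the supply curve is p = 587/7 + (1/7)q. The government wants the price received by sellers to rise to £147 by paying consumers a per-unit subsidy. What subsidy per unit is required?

At a seller price of 147, quantity supplied is -587 + 7·147 = 442.
Buyers absorb 442 only when they pay pb = 2226/11 − (2/11)·442 = 122.
s = ps − pb = 147 − 122 = 25.

Required subsidy s = £25 per unit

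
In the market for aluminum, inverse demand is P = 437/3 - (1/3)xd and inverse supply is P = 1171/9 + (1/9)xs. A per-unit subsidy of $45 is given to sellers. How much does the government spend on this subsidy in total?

Government cost = $6131.25

Pre-subsidy: 437/3 - (1/3)x = 1171/9 + (1/9)x gives x* = 35 and P* = 134.
With the subsidy, sellers receive Ps = Pb + 45 for each unit, where Pb is the price buyers pay.
On the curves, Pb = 437/3 - (1/3)x and Ps = 1171/9 + (1/9)x; the wedge Ps − Pb = 45 gives 1171/9 + (1/9)x − (437/3 - (1/3)x) = 45, so x' = 136.25.
Then Pb = 437/3 − (1/3)·136.25 = 100.25 and Ps = 1171/9 + (1/9)·136.25 = 145.25.
Government outlay = subsidy × quantity = 45 × 136.25 = 6131.25.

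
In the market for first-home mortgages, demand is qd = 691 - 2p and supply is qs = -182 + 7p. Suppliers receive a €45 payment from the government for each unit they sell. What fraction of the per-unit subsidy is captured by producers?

Pre-subsidy: 691 - 2p = -182 + 7p gives p* = 97, q* = 497.
With the subsidy, sellers receive ps = pb + 45 for each unit, where pb is the price buyers pay.
Supply in terms of pb becomes qs = -182 + 7(pb + 45) = 133 + 7pb. Setting this equal to demand: 691 - 2pb = 133 + 7pb, so pb = 62.
Sellers receive ps = 62 + 45 = 107; q' = 691 − 2·62 = 567.
Buyers' price falls by p* − pb = 97 − 62 = 35; sellers' price rises by ps − p* = 107 − 97 = 10.
So producers capture 10/45 = 2/9 of each unit of subsidy.

Producer share = 2/9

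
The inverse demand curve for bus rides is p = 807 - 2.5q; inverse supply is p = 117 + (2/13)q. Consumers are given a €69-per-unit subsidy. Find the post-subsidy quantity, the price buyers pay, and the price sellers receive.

q' = 286; buyers pay €92; sellers receive €161

Pre-subsidy: 807 - 2.5q = 117 + (2/13)q gives q* = 260 and p* = 157.
With the rebate, buyers effectively pay pb = ps − 69, where ps is the price sellers receive.
On the curves, pb = 807 - 2.5q and ps = 117 + (2/13)q; the wedge ps − pb = 69 gives 117 + (2/13)q − (807 - 2.5q) = 69, so q' = 286.
Then pb = 807 − 2.5·286 = 92 and ps = 117 + (2/13)·286 = 161.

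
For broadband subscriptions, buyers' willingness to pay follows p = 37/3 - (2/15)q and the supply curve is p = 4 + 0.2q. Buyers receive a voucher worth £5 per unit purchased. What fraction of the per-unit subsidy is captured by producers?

Producer share = 0.6

Pre-subsidy: 37/3 - (2/15)q = 4 + 0.2q gives q* = 25 and p* = 9.
With the rebate, buyers effectively pay pb = ps − 5, where ps is the price sellers receive.
On the curves, pb = 37/3 - (2/15)q and ps = 4 + 0.2q; the wedge ps − pb = 5 gives 4 + 0.2q − (37/3 - (2/15)q) = 5, so q' = 40.
Then pb = 37/3 − (2/15)·40 = 7 and ps = 4 + 0.2·40 = 12.
Buyers' price falls by p* − pb = 9 − 7 = 2; sellers' price rises by ps − p* = 12 − 9 = 3.
So producers capture 3/5 = 0.6 of each unit of subsidy.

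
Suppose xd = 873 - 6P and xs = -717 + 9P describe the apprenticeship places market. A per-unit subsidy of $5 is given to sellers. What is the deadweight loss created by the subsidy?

Pre-subsidy: 873 - 6P = -717 + 9P gives P* = 106, x* = 237.
With the subsidy, sellers receive Ps = Pb + 5 for each unit, where Pb is the price buyers pay.
Supply in terms of Pb becomes xs = -717 + 9(Pb + 5) = -672 + 9Pb. Setting this equal to demand: 873 - 6Pb = -672 + 9Pb, so Pb = 103.
Sellers receive Ps = 103 + 5 = 108; x' = 873 − 6·103 = 255.
The subsidy expands output by 255 − 237 = 18 past the efficient level; on those units the gap between marginal cost and willingness to pay runs from 0 up to 5.
DWL = ½ × 5 × 18 = 45.

Deadweight loss = $45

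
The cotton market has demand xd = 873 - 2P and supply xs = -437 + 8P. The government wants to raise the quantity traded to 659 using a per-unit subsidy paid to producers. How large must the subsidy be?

Required subsidy s = 30 per unit

At x = 659, invert demand for the buyer price: Pb = (873 − 659)/2 = 107; invert supply for the seller price: Ps = (659 − (-437))/8 = 137.
The subsidy must fill the gap: s = Ps − Pb = 137 − 107 = 30.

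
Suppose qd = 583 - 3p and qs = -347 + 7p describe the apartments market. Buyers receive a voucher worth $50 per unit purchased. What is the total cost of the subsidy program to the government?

Pre-subsidy: 583 - 3p = -347 + 7p gives p* = 93, q* = 304.
With the rebate, buyers effectively pay pb = ps − 50, where ps is the price sellers receive.
Demand in terms of ps becomes qd = 583 − 3(ps − 50) = 733 - 3ps. Setting this equal to supply: 733 - 3ps = -347 + 7ps, so ps = 108.
Buyers pay pb = 108 − 50 = 58; q' = -347 + 7·108 = 409.
Government outlay = subsidy × quantity = 50 × 409 = 20450.

Government cost = $20450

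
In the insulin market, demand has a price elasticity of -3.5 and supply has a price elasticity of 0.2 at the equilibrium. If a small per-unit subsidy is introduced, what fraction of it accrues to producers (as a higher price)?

Producer share = 35/37

For a small subsidy around the equilibrium, the benefit split depends on the relative slopes, which at a point are proportional to the elasticities.
Buyer share = εs/(εs + |εd|) = 0.2/(0.2 + 3.5) = 2/37; seller share = |εd|/(εs + |εd|) = 35/37.
So producers capture 35/37 of the subsidy.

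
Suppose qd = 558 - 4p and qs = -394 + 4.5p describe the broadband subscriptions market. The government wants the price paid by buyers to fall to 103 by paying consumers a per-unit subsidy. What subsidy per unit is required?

At a buyer price of 103, quantity demanded is 558 − 4·103 = 146.
Sellers supply 146 only when they receive ps with -394 + 4.5·ps = 146, i.e. ps = 120.
s = ps − pb = 120 − 103 = 17.

Required subsidy s = 17 per unit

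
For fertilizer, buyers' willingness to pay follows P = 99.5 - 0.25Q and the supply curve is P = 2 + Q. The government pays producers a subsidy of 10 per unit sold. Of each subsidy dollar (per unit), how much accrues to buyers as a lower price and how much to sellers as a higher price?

Buyers gain 2 per unit; sellers gain 8 per unit

Pre-subsidy: 99.5 - 0.25Q = 2 + Q gives Q* = 78 and P* = 80.
With the subsidy, sellers receive Ps = Pb + 10 for each unit, where Pb is the price buyers pay.
On the curves, Pb = 99.5 - 0.25Q and Ps = 2 + Q; the wedge Ps − Pb = 10 gives 2 + Q − (99.5 - 0.25Q) = 10, so Q' = 86.
Then Pb = 99.5 − 0.25·86 = 78 and Ps = 2 + 1·86 = 88.
Buyers' price falls by P* − Pb = 80 − 78 = 2; sellers' price rises by Ps − P* = 88 − 80 = 8.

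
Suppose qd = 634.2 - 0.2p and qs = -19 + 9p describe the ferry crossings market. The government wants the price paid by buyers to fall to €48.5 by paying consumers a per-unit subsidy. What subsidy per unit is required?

At a buyer price of 48.5, quantity demanded is 634.2 − 0.2·48.5 = 624.5.
Sellers supply 624.5 only when they receive ps with -19 + 9·ps = 624.5, i.e. ps = 71.5.
s = ps − pb = 71.5 − 48.5 = 23.

Required subsidy s = €23 per unit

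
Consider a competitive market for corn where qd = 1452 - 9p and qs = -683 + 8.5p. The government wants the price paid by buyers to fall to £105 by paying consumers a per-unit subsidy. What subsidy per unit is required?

At a buyer price of 105, quantity demanded is 1452 − 9·105 = 507.
Sellers supply 507 only when they receive ps with -683 + 8.5·ps = 507, i.e. ps = 140.
s = ps − pb = 140 − 105 = 35.

Required subsidy s = £35 per unit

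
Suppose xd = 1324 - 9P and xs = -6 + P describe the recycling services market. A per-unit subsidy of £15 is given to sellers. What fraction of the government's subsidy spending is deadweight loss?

DWL / government spending = 27/562

Pre-subsidy: 1324 - 9P = -6 + P gives P* = 133, x* = 127.
With the subsidy, sellers receive Ps = Pb + 15 for each unit, where Pb is the price buyers pay.
Supply in terms of Pb becomes xs = -6 + 1(Pb + 15) = 9 + Pb. Setting this equal to demand: 1324 - 9Pb = 9 + Pb, so Pb = 131.5.
Sellers receive Ps = 131.5 + 15 = 146.5; x' = 1324 − 9·131.5 = 140.5.
ΔCS = ½(127 + 140.5)(133 − 131.5) = 200.625; ΔPS = ½(127 + 140.5)(146.5 − 133) = 1805.625.
Government spending = 15 × 140.5 = 2107.5.
DWL = ½ × 15 × (140.5 − 127) = 101.25; fraction = 101.25 / 2107.5 = 27/562.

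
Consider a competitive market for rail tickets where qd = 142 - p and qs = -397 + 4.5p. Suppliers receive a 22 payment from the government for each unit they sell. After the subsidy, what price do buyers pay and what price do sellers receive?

Buyers pay 80; sellers receive 102

Pre-subsidy: 142 - p = -397 + 4.5p gives p* = 98, q* = 44.
With the subsidy, sellers receive ps = pb + 22 for each unit, where pb is the price buyers pay.
Supply in terms of pb becomes qs = -397 + 4.5(pb + 22) = -298 + 4.5pb. Setting this equal to demand: 142 - pb = -298 + 4.5pb, so pb = 80.
Sellers receive ps = 80 + 22 = 102; q' = 142 − 1·80 = 62.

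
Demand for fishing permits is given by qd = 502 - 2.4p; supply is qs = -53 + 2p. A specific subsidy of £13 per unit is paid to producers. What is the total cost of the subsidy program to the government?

Pre-subsidy: 502 - 2.4p = -53 + 2p gives p* = 2775/22, q* = 2192/11.
With the subsidy, sellers receive ps = pb + 13 for each unit, where pb is the price buyers pay.
Supply in terms of pb becomes qs = -53 + 2(pb + 13) = -27 + 2pb. Setting this equal to demand: 502 - 2.4pb = -27 + 2pb, so pb = 2645/22.
Sellers receive ps = 2645/22 + 13 = 2931/22; q' = 502 − 2.4·(2645/22) = 2348/11.
Government outlay = subsidy × quantity = 13 × 2348/11 = 30524/11.

Government cost = 30524/11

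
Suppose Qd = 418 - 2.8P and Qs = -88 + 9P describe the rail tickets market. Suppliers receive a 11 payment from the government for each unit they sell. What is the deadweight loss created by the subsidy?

Deadweight loss = 7623/59

Pre-subsidy: 418 - 2.8P = -88 + 9P gives P* = 2530/59, Q* = 17578/59.
With the subsidy, sellers receive Ps = Pb + 11 for each unit, where Pb is the price buyers pay.
Supply in terms of Pb becomes Qs = -88 + 9(Pb + 11) = 11 + 9Pb. Setting this equal to demand: 418 - 2.8Pb = 11 + 9Pb, so Pb = 2035/59.
Sellers receive Ps = 2035/59 + 11 = 2684/59; Q' = 418 − 2.8·(2035/59) = 18964/59.
The subsidy expands output by 18964/59 − 17578/59 = 1386/59 past the efficient level; on those units the gap between marginal cost and willingness to pay runs from 0 up to 11.
DWL = ½ × 11 × 1386/59 = 7623/59.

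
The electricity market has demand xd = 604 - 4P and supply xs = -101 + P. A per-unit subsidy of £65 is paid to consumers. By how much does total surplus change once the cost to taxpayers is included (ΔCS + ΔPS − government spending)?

Net change in total surplus = -£1690

Pre-subsidy: 604 - 4P = -101 + P gives P* = 141, x* = 40.
With the rebate, buyers effectively pay Pb = Ps − 65, where Ps is the price sellers receive.
Demand in terms of Ps becomes xd = 604 − 4(Ps − 65) = 864 - 4Ps. Setting this equal to supply: 864 - 4Ps = -101 + Ps, so Ps = 193.
Buyers pay Pb = 193 − 65 = 128; x' = -101 + 1·193 = 92.
ΔCS = ½(40 + 92)(141 − 128) = 858; ΔPS = ½(40 + 92)(193 − 141) = 3432.
Government spending = 65 × 92 = 5980.
Net change = 858 + 3432 − 5980 = -1690. The loss equals the DWL triangle ½·65·52.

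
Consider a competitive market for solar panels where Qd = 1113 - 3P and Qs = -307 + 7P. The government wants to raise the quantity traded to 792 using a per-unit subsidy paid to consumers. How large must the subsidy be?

At Q = 792, invert demand for the buyer price: Pb = (1113 − 792)/3 = 107; invert supply for the seller price: Ps = (792 − (-307))/7 = 157.
The subsidy must fill the gap: s = Ps − Pb = 157 − 107 = 50.

Required subsidy s = 50 per unit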